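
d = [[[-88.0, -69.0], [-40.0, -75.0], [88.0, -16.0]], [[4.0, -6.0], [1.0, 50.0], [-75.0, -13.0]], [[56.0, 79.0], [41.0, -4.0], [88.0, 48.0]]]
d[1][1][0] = 1.0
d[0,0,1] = -69.0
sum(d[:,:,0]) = 75.0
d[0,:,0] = [-88.0, -40.0, 88.0]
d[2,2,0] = 88.0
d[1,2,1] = -13.0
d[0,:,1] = [-69.0, -75.0, -16.0]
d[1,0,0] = 4.0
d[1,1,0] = 1.0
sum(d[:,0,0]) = -28.0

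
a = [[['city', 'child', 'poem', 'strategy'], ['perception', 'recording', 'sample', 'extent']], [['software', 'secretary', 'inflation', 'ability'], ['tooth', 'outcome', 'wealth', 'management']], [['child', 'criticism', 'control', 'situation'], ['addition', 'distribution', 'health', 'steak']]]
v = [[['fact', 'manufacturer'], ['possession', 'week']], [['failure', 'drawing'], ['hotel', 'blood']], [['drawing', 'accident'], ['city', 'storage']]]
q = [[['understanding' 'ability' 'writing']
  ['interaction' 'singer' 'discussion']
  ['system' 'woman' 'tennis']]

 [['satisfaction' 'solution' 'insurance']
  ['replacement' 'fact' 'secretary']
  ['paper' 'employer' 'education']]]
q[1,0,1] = 'solution'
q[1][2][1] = 'employer'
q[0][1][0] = 'interaction'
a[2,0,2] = 'control'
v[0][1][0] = 'possession'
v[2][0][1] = 'accident'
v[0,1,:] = ['possession', 'week']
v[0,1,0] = 'possession'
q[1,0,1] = 'solution'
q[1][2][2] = 'education'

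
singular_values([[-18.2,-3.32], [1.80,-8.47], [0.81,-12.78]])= [18.63, 15.3]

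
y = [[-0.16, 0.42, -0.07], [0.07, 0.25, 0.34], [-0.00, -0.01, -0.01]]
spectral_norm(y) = 0.52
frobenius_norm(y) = 0.62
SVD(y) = [[-0.76, 0.65, 0.01], [-0.64, -0.76, 0.03], [0.02, 0.02, 1.0]] @ diag([0.5158687894304036, 0.35210537032573425, 0.0010955726299363578]) @ [[0.15, -0.93, -0.32], [-0.45, 0.23, -0.87], [0.88, 0.27, -0.38]]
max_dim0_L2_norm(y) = 0.49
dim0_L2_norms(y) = [0.17, 0.49, 0.35]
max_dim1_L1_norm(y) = 0.66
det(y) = 0.00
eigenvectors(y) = [[-0.67,0.99,-0.89], [-0.74,-0.14,-0.27], [0.02,-0.01,0.38]]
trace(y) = 0.08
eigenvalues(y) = [0.3, -0.22, -0.0]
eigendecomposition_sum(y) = [[0.04, 0.25, 0.26],  [0.04, 0.27, 0.29],  [-0.00, -0.01, -0.01]] + [[-0.20, 0.17, -0.34], [0.03, -0.02, 0.05], [0.0, -0.0, 0.00]] + [[0.0, 0.00, 0.01], [0.0, 0.0, 0.00], [-0.00, -0.00, -0.00]]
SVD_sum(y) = [[-0.06, 0.37, 0.13], [-0.05, 0.31, 0.11], [0.00, -0.01, -0.00]] + [[-0.1, 0.05, -0.2], [0.12, -0.06, 0.23], [-0.00, 0.0, -0.01]] + [[0.0, 0.0, -0.00], [0.00, 0.0, -0.0], [0.0, 0.0, -0.0]]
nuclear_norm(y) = 0.87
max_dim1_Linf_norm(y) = 0.42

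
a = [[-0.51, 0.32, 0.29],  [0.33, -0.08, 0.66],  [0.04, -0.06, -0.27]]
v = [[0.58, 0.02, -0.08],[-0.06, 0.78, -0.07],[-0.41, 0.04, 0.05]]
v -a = [[1.09, -0.3, -0.37], [-0.39, 0.86, -0.73], [-0.45, 0.10, 0.32]]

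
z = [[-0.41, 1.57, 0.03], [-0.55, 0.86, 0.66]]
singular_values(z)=[1.94, 0.6]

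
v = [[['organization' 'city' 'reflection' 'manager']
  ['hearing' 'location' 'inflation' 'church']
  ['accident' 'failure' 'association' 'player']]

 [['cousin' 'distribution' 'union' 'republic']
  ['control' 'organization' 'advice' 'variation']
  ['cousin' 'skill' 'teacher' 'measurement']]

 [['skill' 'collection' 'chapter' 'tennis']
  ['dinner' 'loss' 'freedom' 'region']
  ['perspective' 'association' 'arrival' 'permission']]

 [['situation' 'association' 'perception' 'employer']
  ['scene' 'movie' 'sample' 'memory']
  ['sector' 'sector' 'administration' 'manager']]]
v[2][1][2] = 'freedom'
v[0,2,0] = 'accident'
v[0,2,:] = ['accident', 'failure', 'association', 'player']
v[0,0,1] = 'city'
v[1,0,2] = 'union'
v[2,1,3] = 'region'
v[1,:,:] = [['cousin', 'distribution', 'union', 'republic'], ['control', 'organization', 'advice', 'variation'], ['cousin', 'skill', 'teacher', 'measurement']]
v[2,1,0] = 'dinner'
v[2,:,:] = [['skill', 'collection', 'chapter', 'tennis'], ['dinner', 'loss', 'freedom', 'region'], ['perspective', 'association', 'arrival', 'permission']]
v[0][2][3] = 'player'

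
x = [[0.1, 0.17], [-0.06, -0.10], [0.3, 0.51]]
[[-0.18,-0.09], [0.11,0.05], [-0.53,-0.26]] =x@[[-0.83, 0.56], [-0.56, -0.83]]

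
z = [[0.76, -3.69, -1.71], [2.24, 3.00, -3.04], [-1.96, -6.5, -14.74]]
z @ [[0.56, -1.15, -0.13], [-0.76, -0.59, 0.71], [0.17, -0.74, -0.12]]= [[2.94,2.57,-2.51], [-1.54,-2.10,2.2], [1.34,17.00,-2.59]]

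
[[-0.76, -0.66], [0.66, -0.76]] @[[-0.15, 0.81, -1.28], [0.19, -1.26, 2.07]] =[[-0.01,0.22,-0.39], [-0.24,1.49,-2.42]]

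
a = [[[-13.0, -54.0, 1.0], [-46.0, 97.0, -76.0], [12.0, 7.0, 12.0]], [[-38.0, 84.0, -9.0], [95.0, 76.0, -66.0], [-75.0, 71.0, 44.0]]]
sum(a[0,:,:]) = -60.0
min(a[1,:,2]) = -66.0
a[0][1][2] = -76.0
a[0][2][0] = 12.0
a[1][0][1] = 84.0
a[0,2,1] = 7.0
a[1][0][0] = -38.0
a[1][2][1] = 71.0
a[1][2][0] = -75.0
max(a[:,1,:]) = 97.0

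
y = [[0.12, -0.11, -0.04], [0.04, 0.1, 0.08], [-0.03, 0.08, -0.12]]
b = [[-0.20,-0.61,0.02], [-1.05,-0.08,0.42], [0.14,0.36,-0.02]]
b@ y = [[-0.05, -0.04, -0.04], [-0.14, 0.14, -0.01], [0.03, 0.02, 0.03]]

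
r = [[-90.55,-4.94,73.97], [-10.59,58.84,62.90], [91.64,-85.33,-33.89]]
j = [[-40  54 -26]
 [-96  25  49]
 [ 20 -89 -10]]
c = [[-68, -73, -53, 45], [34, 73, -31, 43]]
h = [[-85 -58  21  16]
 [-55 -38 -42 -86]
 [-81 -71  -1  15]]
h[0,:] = [-85, -58, 21, 16]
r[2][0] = 91.64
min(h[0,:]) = -85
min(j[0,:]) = -40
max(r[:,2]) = 73.97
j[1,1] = 25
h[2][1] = -71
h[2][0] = -81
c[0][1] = -73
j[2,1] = -89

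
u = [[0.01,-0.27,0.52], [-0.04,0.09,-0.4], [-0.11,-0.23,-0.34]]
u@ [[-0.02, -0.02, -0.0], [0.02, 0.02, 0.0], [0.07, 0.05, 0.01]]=[[0.03, 0.02, 0.01],[-0.03, -0.02, -0.0],[-0.03, -0.02, -0.0]]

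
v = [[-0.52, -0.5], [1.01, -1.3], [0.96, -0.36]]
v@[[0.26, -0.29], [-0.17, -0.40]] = [[-0.05, 0.35], [0.48, 0.23], [0.31, -0.13]]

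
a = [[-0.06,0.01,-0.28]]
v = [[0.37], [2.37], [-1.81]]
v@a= [[-0.02, 0.0, -0.1], [-0.14, 0.02, -0.66], [0.11, -0.02, 0.51]]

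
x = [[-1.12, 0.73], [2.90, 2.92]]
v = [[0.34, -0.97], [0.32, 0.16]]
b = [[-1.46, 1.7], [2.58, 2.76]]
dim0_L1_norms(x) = [4.02, 3.65]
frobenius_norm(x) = 4.33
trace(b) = 1.30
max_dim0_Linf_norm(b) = 2.76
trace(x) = 1.80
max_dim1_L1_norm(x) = 5.82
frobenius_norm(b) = 4.39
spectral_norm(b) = 3.79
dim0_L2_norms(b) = [2.96, 3.24]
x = b + v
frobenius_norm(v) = 1.09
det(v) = 0.36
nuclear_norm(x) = 5.43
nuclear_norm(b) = 6.01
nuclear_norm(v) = 1.38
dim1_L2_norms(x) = [1.34, 4.12]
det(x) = -5.39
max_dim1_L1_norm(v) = 1.31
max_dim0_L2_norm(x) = 3.11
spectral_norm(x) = 4.13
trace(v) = 0.50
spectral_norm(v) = 1.03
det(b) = -8.42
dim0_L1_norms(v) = [0.66, 1.13]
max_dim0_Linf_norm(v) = 0.97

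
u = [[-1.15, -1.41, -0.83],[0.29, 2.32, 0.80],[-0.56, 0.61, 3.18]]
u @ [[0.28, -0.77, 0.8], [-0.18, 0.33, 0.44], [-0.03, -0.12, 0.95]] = [[-0.04, 0.52, -2.33], [-0.36, 0.45, 2.01], [-0.36, 0.25, 2.84]]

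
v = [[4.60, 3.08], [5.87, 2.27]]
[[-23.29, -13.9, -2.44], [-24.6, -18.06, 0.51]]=v @ [[-3.0, -3.15, 0.93], [-3.08, 0.19, -2.18]]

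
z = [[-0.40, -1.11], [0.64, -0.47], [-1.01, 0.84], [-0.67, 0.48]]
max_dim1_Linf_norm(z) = 1.11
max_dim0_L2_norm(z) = 1.55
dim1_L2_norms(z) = [1.18, 0.79, 1.31, 0.82]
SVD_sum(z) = [[0.38, -0.45], [0.5, -0.59], [-0.83, 0.99], [-0.52, 0.61]] + [[-0.78, -0.66], [0.14, 0.12], [-0.18, -0.15], [-0.15, -0.13]]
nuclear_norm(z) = 2.89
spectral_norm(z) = 1.80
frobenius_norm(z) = 2.10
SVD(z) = [[0.33, -0.94], [0.43, 0.17], [-0.72, -0.21], [-0.44, -0.19]] @ diag([1.8042837103361733, 1.0826635177263215]) @ [[0.64, -0.76],[0.76, 0.64]]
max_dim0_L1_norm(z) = 2.9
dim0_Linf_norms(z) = [1.01, 1.11]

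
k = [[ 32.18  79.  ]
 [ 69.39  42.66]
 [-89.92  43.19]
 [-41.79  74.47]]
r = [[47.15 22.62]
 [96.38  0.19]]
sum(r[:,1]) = 22.810000000000002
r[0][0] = 47.15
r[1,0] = 96.38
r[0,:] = [47.15, 22.62]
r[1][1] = 0.19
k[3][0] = -41.79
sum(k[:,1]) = 239.32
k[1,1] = 42.66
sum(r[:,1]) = 22.810000000000002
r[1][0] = 96.38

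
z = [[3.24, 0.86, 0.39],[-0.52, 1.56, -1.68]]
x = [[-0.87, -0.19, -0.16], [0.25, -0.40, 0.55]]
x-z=[[-4.11, -1.05, -0.55], [0.77, -1.96, 2.23]]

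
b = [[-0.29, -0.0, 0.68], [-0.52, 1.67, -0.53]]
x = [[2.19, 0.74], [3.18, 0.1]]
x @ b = [[-1.02, 1.24, 1.1], [-0.97, 0.17, 2.11]]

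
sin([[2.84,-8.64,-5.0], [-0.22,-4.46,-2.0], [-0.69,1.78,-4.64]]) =[[-0.13,2.76,0.48],[-0.01,2.18,-0.23],[0.2,-0.13,2.09]]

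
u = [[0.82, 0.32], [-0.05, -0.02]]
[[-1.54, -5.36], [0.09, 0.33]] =u@ [[-2.82, -4.21], [2.41, -5.96]]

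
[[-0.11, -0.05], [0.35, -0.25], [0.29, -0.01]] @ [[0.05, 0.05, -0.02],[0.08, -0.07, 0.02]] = [[-0.01, -0.00, 0.0],[-0.00, 0.04, -0.01],[0.01, 0.02, -0.01]]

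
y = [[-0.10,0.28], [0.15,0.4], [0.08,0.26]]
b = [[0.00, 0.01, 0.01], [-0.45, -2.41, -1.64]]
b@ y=[[0.00,0.01], [-0.45,-1.52]]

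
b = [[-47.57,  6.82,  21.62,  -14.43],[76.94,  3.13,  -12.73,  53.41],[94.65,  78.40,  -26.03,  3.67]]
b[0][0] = -47.57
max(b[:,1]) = 78.4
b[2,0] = 94.65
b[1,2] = -12.73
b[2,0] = 94.65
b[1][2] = -12.73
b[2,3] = 3.67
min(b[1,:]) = -12.73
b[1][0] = 76.94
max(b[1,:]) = 76.94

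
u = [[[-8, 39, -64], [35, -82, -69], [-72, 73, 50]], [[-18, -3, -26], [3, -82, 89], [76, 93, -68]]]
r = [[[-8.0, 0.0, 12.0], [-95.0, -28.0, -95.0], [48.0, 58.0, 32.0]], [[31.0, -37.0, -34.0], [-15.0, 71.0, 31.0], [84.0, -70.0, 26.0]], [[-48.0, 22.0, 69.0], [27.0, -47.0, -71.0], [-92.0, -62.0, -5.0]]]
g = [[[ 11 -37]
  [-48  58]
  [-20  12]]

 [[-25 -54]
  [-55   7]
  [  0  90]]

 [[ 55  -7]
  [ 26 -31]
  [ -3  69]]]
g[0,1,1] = 58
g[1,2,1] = 90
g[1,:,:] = [[-25, -54], [-55, 7], [0, 90]]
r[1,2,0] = 84.0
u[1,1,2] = 89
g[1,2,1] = 90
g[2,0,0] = 55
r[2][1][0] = 27.0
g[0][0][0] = 11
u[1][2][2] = -68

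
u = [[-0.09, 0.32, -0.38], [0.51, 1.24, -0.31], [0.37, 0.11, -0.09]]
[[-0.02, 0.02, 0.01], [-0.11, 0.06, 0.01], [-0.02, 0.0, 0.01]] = u@[[-0.04, -0.01, 0.01], [-0.07, 0.05, -0.00], [0.01, -0.01, -0.03]]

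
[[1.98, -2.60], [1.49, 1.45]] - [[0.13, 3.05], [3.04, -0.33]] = [[1.85, -5.65], [-1.55, 1.78]]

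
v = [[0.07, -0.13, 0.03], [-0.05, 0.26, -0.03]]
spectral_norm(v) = 0.30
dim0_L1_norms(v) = [0.12, 0.39, 0.06]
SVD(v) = [[-0.48, 0.88], [0.88, 0.48]] @ diag([0.3033869003008556, 0.040698755826667384]) @ [[-0.26, 0.96, -0.13],[0.91, 0.28, 0.29]]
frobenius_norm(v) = 0.31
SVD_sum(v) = [[0.04, -0.14, 0.02],[-0.07, 0.25, -0.04]] + [[0.03, 0.01, 0.01], [0.02, 0.01, 0.01]]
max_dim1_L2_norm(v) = 0.27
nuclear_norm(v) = 0.34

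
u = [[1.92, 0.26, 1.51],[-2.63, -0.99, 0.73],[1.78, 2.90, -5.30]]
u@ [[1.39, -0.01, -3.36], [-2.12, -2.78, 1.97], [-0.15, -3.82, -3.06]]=[[1.89, -6.51, -10.56], [-1.67, -0.01, 4.65], [-2.88, 12.17, 15.95]]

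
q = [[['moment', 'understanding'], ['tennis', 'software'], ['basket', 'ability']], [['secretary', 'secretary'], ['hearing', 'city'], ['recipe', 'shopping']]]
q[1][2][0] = 'recipe'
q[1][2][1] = 'shopping'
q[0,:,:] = [['moment', 'understanding'], ['tennis', 'software'], ['basket', 'ability']]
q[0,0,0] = 'moment'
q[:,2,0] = ['basket', 'recipe']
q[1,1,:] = ['hearing', 'city']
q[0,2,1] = 'ability'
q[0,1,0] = 'tennis'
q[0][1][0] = 'tennis'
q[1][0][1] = 'secretary'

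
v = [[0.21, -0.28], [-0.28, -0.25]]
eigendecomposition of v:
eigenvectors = [[0.9, 0.43], [-0.43, 0.9]]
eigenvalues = [0.34, -0.38]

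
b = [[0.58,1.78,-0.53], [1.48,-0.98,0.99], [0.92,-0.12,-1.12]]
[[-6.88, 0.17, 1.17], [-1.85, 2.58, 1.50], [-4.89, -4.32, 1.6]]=b@[[-3.73, 0.03, 1.33], [-2.19, 1.2, 0.12], [1.54, 3.75, -0.35]]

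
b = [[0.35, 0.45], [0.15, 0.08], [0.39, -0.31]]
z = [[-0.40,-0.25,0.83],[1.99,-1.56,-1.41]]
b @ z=[[0.76, -0.79, -0.34], [0.1, -0.16, 0.01], [-0.77, 0.39, 0.76]]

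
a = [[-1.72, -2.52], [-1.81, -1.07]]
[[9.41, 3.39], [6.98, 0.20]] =a@ [[-2.76, 1.15], [-1.85, -2.13]]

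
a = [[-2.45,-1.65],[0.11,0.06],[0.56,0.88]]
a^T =[[-2.45,0.11,0.56], [-1.65,0.06,0.88]]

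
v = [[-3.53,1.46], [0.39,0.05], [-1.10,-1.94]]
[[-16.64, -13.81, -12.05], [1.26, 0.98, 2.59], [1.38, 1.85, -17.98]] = v@[[3.58, 2.85, 5.87], [-2.74, -2.57, 5.94]]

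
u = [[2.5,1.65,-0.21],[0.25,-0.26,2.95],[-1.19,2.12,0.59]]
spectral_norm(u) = 3.06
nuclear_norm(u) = 8.46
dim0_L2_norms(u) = [2.78, 2.7, 3.02]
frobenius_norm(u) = 4.91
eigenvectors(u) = [[0.27+0.00j,-0.73+0.00j,(-0.73-0j)], [(-0.76+0j),(-0.09-0.46j),-0.09+0.46j], [(0.59+0j),0.10-0.49j,(0.1+0.49j)]]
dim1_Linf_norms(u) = [2.5, 2.95, 2.12]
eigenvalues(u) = [(-2.66+0j), (2.74+0.89j), (2.74-0.89j)]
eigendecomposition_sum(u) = [[(-0.13+0j),  (0.51-0j),  (-0.48-0j)], [0.38-0.00j,  (-1.46+0j),  (1.35+0j)], [(-0.3+0j),  (1.14-0j),  -1.06-0.00j]] + [[1.32+0.38j, (0.57-0.84j), 0.13-1.24j], [(-0.07+0.88j), 0.60+0.25j, 0.80-0.08j], [(-0.45+0.84j), 0.49+0.51j, (0.82+0.27j)]] + [[1.32-0.38j, (0.57+0.84j), (0.13+1.24j)], [(-0.07-0.88j), 0.60-0.25j, (0.8+0.08j)], [(-0.45-0.84j), (0.49-0.51j), (0.82-0.27j)]]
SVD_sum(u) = [[1.17, 0.75, -1.6], [-1.20, -0.77, 1.65], [-0.19, -0.12, 0.27]] + [[1.08, 1.19, 1.34],  [0.96, 1.07, 1.20],  [0.50, 0.56, 0.62]] + [[0.26, -0.29, 0.05], [0.49, -0.55, 0.10], [-1.5, 1.69, -0.3]]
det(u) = -22.10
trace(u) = 2.83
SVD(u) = [[-0.69, -0.7, -0.16], [0.71, -0.63, -0.31], [0.12, -0.33, 0.94]] @ diag([3.0638289888846253, 2.9705368489126496, 2.4283045023477436]) @ [[-0.55, -0.35, 0.76], [-0.51, -0.57, -0.64], [-0.66, 0.74, -0.13]]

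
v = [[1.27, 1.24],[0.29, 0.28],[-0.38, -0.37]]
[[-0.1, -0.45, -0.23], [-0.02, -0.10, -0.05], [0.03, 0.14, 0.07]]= v @ [[0.81, -0.28, 0.11], [-0.91, -0.08, -0.3]]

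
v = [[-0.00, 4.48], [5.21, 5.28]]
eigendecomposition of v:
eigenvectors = [[-0.84, -0.48], [0.54, -0.88]]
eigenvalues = [-2.87, 8.15]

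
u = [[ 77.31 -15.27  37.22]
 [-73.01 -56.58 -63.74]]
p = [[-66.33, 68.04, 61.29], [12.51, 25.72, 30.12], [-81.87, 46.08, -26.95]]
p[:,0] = [-66.33, 12.51, -81.87]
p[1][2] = 30.12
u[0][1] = -15.27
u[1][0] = -73.01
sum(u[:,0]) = 4.299999999999997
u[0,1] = -15.27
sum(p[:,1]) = 139.84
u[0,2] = 37.22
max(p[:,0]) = 12.51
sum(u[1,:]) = -193.33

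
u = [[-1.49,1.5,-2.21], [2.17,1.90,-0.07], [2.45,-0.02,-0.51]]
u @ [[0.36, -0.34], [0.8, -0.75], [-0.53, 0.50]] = [[1.83,  -1.72], [2.34,  -2.20], [1.14,  -1.07]]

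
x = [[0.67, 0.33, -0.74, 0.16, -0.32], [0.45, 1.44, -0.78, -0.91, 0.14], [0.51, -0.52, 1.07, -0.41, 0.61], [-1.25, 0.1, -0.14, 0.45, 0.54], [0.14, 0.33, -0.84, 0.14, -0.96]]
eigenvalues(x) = [(1.9+0j), (0.71+0.79j), (0.71-0.79j), (-0.65+0j), (-0.01+0j)]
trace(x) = 2.67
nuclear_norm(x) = 6.03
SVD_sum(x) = [[0.24, 0.56, -0.63, -0.14, -0.32], [0.40, 0.93, -1.05, -0.24, -0.54], [-0.27, -0.61, 0.69, 0.16, 0.35], [-0.11, -0.25, 0.28, 0.06, 0.14], [0.28, 0.65, -0.73, -0.17, -0.38]] + [[0.09, 0.00, 0.04, -0.06, 0.02], [0.46, 0.02, 0.22, -0.31, 0.09], [0.81, 0.04, 0.38, -0.55, 0.17], [-0.87, -0.04, -0.41, 0.59, -0.18], [-0.31, -0.01, -0.15, 0.21, -0.06]] + [[0.17, -0.21, -0.02, 0.14, -0.27], [-0.39, 0.49, 0.04, -0.33, 0.62], [-0.04, 0.06, 0.0, -0.04, 0.07], [-0.32, 0.4, 0.03, -0.27, 0.50], [0.25, -0.31, -0.02, 0.21, -0.4]] + [[0.17, -0.02, -0.14, 0.23, 0.25],[-0.02, 0.0, 0.02, -0.03, -0.03],[0.01, -0.0, -0.01, 0.02, 0.02],[0.05, -0.01, -0.04, 0.06, 0.07],[-0.08, 0.01, 0.07, -0.11, -0.12]] + [[-0.0, -0.0, -0.00, -0.00, 0.0], [-0.00, -0.00, -0.00, -0.00, 0.00], [-0.00, -0.00, -0.0, -0.0, 0.0], [-0.00, -0.0, -0.00, -0.0, 0.00], [-0.00, -0.00, -0.00, -0.00, 0.00]]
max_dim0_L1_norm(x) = 3.57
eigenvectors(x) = [[(0.3+0j), (-0.18+0.38j), -0.18-0.38j, (0.05+0j), 0.10+0.00j],[0.91+0.00j, (0.33-0.19j), 0.33+0.19j, (-0.38+0j), (0.61+0j)],[-0.20+0.00j, 0.56+0.00j, 0.56-0.00j, (-0.47+0j), 0.55+0.00j],[-0.11+0.00j, (-0.5-0.23j), -0.50+0.23j, -0.33+0.00j, 0.52+0.00j],[(0.17+0j), (-0.23+0.09j), -0.23-0.09j, 0.73+0.00j, -0.19+0.00j]]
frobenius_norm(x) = 3.32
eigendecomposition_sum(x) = [[(0.16+0j),(0.49+0j),-0.44+0.00j,(-0.17+0j),-0.12+0.00j],[(0.47+0j),1.46+0.00j,(-1.33+0j),-0.52+0.00j,(-0.36+0j)],[-0.10+0.00j,-0.32+0.00j,0.29+0.00j,(0.11+0j),0.08-0.00j],[-0.06+0.00j,(-0.18+0j),(0.17+0j),(0.07+0j),0.05-0.00j],[(0.09+0j),(0.28+0j),(-0.25+0j),-0.10+0.00j,-0.07+0.00j]] + [[0.25+0.43j, -0.08-0.11j, (-0.14+0.18j), (0.17-0.15j), (-0.07-0.04j)], [0.04-0.44j, -0.00+0.12j, (0.19-0.06j), -0.20+0.02j, (0.03+0.07j)], [(0.37-0.54j), -0.09+0.16j, (0.29+0.07j), -0.27-0.12j, (-0.01+0.11j)], [(-0.55+0.32j), (0.15-0.1j), -0.23-0.18j, (0.19+0.22j), (0.05-0.09j)], [(-0.07+0.28j), (0.01-0.08j), (-0.13+0.02j), 0.13+0.01j, (-0.01-0.05j)]] + [[(0.25-0.43j), -0.08+0.11j, (-0.14-0.18j), (0.17+0.15j), -0.07+0.04j], [(0.04+0.44j), (-0-0.12j), (0.19+0.06j), -0.20-0.02j, (0.03-0.07j)], [(0.37+0.54j), (-0.09-0.16j), 0.29-0.07j, (-0.27+0.12j), -0.01-0.11j], [-0.55-0.32j, 0.15+0.10j, (-0.23+0.18j), (0.19-0.22j), (0.05+0.09j)], [-0.07-0.28j, 0.01+0.08j, (-0.13-0.02j), (0.13-0.01j), -0.01+0.05j]] + [[(0.01+0j), 0.00-0.00j, -0.02-0.00j, (-0-0j), (-0.06-0j)],[(-0.1-0j), (-0.01+0j), 0.17+0.00j, (0.01+0j), 0.45+0.00j],[-0.12-0.00j, -0.02+0.00j, (0.21+0j), 0.01+0.00j, (0.56+0j)],[(-0.09-0j), (-0.01+0j), (0.15+0j), 0.01+0.00j, 0.39+0.00j],[(0.19+0j), (0.03-0j), -0.33-0.00j, (-0.02-0j), -0.87-0.00j]] + [[(-0-0j), -0.00+0.00j, -0.00-0.00j, -0.00-0.00j, (-0+0j)], [(-0-0j), -0.00+0.00j, (-0-0j), (-0-0j), -0.00+0.00j], [(-0-0j), (-0+0j), (-0-0j), -0.00-0.00j, -0.00+0.00j], [-0.00-0.00j, -0.00+0.00j, -0.00-0.00j, -0.00-0.00j, -0.00+0.00j], [0j, 0.00-0.00j, 0.00+0.00j, 0.00+0.00j, 0.00-0.00j]]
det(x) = 0.01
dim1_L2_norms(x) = [1.11, 1.93, 1.49, 1.44, 1.33]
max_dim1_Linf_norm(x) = 1.44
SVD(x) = [[-0.39, 0.07, 0.29, -0.86, 0.14], [-0.65, 0.35, -0.66, 0.11, 0.03], [0.43, 0.61, -0.08, -0.06, 0.65], [0.17, -0.66, -0.54, -0.25, 0.42], [-0.45, -0.24, 0.43, 0.43, 0.61]] @ diag([2.4164777813492346, 1.7273421141821788, 1.4153750956197044, 0.46511293837167555, 0.0027651540476969234]) @ [[-0.26, -0.59, 0.67, 0.15, 0.34], [0.76, 0.04, 0.36, -0.52, 0.16], [0.42, -0.52, -0.04, 0.35, -0.66], [-0.42, 0.05, 0.34, -0.56, -0.63], [-0.10, -0.62, -0.55, -0.52, 0.18]]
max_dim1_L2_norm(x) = 1.93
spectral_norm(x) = 2.42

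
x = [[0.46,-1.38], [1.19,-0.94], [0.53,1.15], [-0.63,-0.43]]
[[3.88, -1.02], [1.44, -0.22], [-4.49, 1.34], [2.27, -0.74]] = x@[[-1.37, 0.54], [-3.27, 0.92]]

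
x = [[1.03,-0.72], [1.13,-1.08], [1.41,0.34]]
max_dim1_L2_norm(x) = 1.56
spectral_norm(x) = 2.24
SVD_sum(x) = [[1.12, -0.52], [1.34, -0.62], [1.03, -0.48]] + [[-0.09,-0.20], [-0.21,-0.46], [0.38,0.82]]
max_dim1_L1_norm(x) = 2.21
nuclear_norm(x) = 3.29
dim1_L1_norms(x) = [1.75, 2.21, 1.75]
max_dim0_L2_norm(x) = 2.08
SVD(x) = [[-0.55,-0.21], [-0.66,-0.48], [-0.51,0.85]] @ diag([2.23844147491389, 1.0562574323456047]) @ [[-0.91, 0.42],[0.42, 0.91]]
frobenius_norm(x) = 2.48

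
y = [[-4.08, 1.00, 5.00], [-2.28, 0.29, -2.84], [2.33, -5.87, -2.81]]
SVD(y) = [[-0.68, 0.60, 0.43], [0.06, -0.54, 0.84], [0.73, 0.6, 0.33]] @ diag([8.659689652615578, 4.173412089951472, 3.371766102182885]) @ [[0.5, -0.57, -0.65], [0.04, -0.73, 0.68], [-0.87, -0.37, -0.34]]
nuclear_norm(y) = 16.20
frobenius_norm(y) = 10.19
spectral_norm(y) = 8.66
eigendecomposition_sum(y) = [[0.5,-1.02,0.77], [-1.03,2.13,-1.60], [1.03,-2.12,1.59]] + [[-3.05, -16.11, -14.71],[-0.97, -5.12, -4.68],[0.68, 3.61, 3.29]] + [[-1.52, 18.13, 18.95],  [-0.28, 3.29, 3.43],  [0.62, -7.36, -7.69]]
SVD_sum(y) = [[-2.93, 3.36, 3.8], [0.27, -0.31, -0.35], [3.18, -3.64, -4.12]] + [[0.1, -1.83, 1.69],[-0.09, 1.64, -1.52],[0.1, -1.82, 1.69]] + [[-1.25, -0.53, -0.50], [-2.46, -1.04, -0.97], [-0.95, -0.4, -0.38]]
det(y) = 121.86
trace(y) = -6.60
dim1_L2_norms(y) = [6.53, 3.65, 6.91]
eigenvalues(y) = [4.21, -4.88, -5.93]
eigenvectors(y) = [[-0.32, 0.93, -0.91],[0.67, 0.30, -0.17],[-0.67, -0.21, 0.37]]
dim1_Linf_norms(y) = [5.0, 2.84, 5.87]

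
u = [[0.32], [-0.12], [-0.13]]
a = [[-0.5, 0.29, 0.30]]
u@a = [[-0.16,0.09,0.10], [0.06,-0.03,-0.04], [0.06,-0.04,-0.04]]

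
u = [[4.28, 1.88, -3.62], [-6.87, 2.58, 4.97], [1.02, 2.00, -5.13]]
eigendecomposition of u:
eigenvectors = [[(0.01-0.41j), (0.01+0.41j), (0.39+0j)], [(0.89+0j), (0.89-0j), -0.23+0.00j], [0.18-0.10j, (0.18+0.1j), 0.89+0.00j]]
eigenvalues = [(3.47+2.56j), (3.47-2.56j), (-5.2+0j)]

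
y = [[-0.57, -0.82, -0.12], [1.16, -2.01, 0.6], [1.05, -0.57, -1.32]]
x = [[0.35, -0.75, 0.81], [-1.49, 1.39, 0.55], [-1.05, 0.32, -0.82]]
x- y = [[0.92, 0.07, 0.93], [-2.65, 3.4, -0.05], [-2.1, 0.89, 0.50]]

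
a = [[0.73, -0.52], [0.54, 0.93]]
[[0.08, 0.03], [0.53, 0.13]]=a @ [[0.37, 0.1], [0.36, 0.08]]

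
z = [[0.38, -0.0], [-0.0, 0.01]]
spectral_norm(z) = 0.38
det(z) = 0.00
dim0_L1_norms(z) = [0.38, 0.01]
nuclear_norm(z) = 0.39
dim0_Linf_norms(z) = [0.38, 0.01]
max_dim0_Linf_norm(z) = 0.38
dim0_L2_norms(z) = [0.38, 0.01]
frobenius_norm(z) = 0.38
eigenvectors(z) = [[1.00, 0.0], [0.0, 1.00]]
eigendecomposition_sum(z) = [[0.38,0.00], [0.0,0.0]] + [[0.0, 0.0], [0.00, 0.01]]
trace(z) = 0.39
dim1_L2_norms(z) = [0.38, 0.01]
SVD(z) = [[1.00, 0.00], [0.00, 1.00]] @ diag([0.38, 0.01]) @ [[1.0, 0.0], [0.0, 1.0]]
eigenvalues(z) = [0.38, 0.01]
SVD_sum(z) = [[0.38, 0.0], [0.00, 0.00]] + [[0.00, 0.00], [0.00, 0.01]]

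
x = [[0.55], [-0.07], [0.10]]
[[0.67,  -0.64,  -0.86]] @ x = [[0.33]]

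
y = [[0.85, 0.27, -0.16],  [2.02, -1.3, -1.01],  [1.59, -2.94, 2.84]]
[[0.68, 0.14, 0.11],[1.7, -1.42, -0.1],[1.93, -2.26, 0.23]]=y @ [[0.85, -0.08, 0.12], [-0.08, 0.86, 0.14], [0.12, 0.14, 0.16]]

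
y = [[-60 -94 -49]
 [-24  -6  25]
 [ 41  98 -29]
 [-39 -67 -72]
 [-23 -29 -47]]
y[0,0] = -60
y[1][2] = 25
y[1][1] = -6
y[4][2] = -47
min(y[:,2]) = -72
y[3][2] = -72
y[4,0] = -23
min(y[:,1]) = -94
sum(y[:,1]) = -98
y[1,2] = 25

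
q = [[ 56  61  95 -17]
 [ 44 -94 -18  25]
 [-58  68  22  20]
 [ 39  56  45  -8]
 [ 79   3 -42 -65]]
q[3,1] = 56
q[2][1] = 68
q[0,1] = 61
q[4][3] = -65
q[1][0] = 44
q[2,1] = 68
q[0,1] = 61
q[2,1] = 68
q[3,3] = -8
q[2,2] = 22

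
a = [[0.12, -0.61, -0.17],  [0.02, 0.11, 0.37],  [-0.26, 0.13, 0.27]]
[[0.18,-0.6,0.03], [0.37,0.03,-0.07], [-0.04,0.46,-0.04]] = a@[[1.08, -1.48, -0.03],[-0.38, 0.70, 0.00],[1.06, -0.05, -0.19]]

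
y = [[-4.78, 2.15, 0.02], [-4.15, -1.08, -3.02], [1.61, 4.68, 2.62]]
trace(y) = -3.24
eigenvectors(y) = [[(0.67+0j), (-0.01+0.23j), -0.01-0.23j], [0.48+0.00j, (-0.41+0.49j), (-0.41-0.49j)], [(-0.57+0j), 0.74+0.00j, (0.74-0j)]]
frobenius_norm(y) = 9.29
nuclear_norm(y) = 13.96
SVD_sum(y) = [[-2.43, -1.06, -1.51], [-4.12, -1.80, -2.56], [3.35, 1.47, 2.08]] + [[-2.19,3.45,1.10],  [-0.25,0.39,0.13],  [-1.90,2.98,0.95]] + [[-0.16, -0.24, 0.43], [0.22, 0.33, -0.59], [0.16, 0.23, -0.41]]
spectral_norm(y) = 7.33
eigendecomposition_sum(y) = [[(-3.72+0j),1.74+0.00j,(0.91-0j)],[-2.70+0.00j,(1.26+0j),0.66-0.00j],[(3.18-0j),(-1.49-0j),(-0.78+0j)]] + [[-0.53-0.27j, (0.21+0.96j), (-0.44+0.5j)],[-0.72-1.50j, -1.17+2.49j, -1.84+0.36j],[-0.79+1.76j, (3.08-0.82j), 1.70+1.36j]] + [[-0.53+0.27j, (0.21-0.96j), -0.44-0.50j], [-0.72+1.50j, -1.17-2.49j, (-1.84-0.36j)], [(-0.79-1.76j), 3.08+0.82j, 1.70-1.36j]]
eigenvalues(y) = [(-3.24+0j), (-0+3.58j), (-0-3.58j)]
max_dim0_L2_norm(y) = 6.53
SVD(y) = [[-0.42, 0.75, -0.51], [-0.71, 0.09, 0.7], [0.57, 0.65, 0.50]] @ diag([7.332667684325713, 5.617675941874445, 1.0065791788679452]) @ [[0.8,  0.35,  0.49], [-0.52,  0.81,  0.26], [0.31,  0.46,  -0.83]]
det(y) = -41.46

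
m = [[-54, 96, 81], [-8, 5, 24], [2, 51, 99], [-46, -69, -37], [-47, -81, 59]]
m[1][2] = 24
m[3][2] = -37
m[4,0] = -47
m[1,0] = -8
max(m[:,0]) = 2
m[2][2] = 99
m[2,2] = 99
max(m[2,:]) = 99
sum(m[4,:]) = -69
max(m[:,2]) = 99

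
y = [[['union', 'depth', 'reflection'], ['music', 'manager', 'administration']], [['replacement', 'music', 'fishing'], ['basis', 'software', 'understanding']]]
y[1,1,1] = 'software'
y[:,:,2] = [['reflection', 'administration'], ['fishing', 'understanding']]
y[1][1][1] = 'software'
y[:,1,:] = [['music', 'manager', 'administration'], ['basis', 'software', 'understanding']]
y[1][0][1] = 'music'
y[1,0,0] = 'replacement'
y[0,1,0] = 'music'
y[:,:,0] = [['union', 'music'], ['replacement', 'basis']]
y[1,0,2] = 'fishing'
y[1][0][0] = 'replacement'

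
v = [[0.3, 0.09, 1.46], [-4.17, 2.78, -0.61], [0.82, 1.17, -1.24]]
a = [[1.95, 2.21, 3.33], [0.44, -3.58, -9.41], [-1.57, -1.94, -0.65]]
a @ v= [[-5.90, 10.22, -2.63], [7.34, -20.92, 14.49], [7.09, -6.3, -0.30]]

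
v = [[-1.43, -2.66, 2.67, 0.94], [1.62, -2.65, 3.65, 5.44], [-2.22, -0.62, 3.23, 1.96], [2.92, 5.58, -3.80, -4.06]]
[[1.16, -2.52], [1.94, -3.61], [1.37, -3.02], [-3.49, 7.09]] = v @ [[-0.34, 0.75], [-0.21, 0.40], [-0.11, 0.13], [0.43, -0.78]]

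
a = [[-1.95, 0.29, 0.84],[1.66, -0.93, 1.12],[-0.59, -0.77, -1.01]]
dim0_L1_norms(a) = [4.2, 1.99, 2.97]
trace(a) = -3.89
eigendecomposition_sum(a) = [[(-1.67+0j),(0.61+0j),0.52+0.00j], [1.72-0.00j,(-0.63-0j),-0.54-0.00j], [(0.25-0j),(-0.09-0j),(-0.08-0j)]] + [[(-0.14+0.16j), -0.16+0.11j, 0.16+0.28j],[-0.03+0.59j, -0.15+0.52j, 0.83+0.34j],[(-0.42-0.18j), (-0.34-0.25j), -0.47+0.51j]] + [[-0.14-0.16j, -0.16-0.11j, 0.16-0.28j],[-0.03-0.59j, -0.15-0.52j, 0.83-0.34j],[(-0.42+0.18j), (-0.34+0.25j), (-0.47-0.51j)]]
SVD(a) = [[-0.65,-0.67,0.36], [0.73,-0.43,0.52], [-0.19,0.61,0.77]] @ diag([2.74118926250726, 1.692423938314471, 1.0245890103524622]) @ [[0.95, -0.26, 0.17], [0.13, -0.15, -0.98], [-0.28, -0.95, 0.11]]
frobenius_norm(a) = 3.38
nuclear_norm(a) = 5.46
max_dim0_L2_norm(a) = 2.63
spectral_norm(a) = 2.74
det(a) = -4.75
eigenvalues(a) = [(-2.38+0j), (-0.76+1.19j), (-0.76-1.19j)]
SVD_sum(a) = [[-1.69, 0.47, -0.31],  [1.91, -0.53, 0.35],  [-0.50, 0.14, -0.09]] + [[-0.15, 0.17, 1.11], [-0.10, 0.11, 0.71], [0.14, -0.16, -1.01]] + [[-0.11, -0.35, 0.04],[-0.15, -0.51, 0.06],[-0.22, -0.75, 0.09]]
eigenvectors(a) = [[-0.69+0.00j,0.22+0.17j,0.22-0.17j], [(0.71+0j),(0.76+0j),(0.76-0j)], [0.10+0.00j,(-0.2+0.55j),-0.20-0.55j]]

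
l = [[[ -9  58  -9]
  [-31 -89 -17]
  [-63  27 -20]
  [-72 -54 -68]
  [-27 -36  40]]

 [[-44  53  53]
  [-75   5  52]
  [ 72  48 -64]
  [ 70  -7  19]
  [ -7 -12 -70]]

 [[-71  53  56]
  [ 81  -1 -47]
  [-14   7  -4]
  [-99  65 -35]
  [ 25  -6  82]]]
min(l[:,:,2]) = -70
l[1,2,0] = 72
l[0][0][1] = 58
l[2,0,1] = 53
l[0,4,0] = -27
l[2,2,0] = -14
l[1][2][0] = 72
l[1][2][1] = 48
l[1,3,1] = -7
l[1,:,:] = [[-44, 53, 53], [-75, 5, 52], [72, 48, -64], [70, -7, 19], [-7, -12, -70]]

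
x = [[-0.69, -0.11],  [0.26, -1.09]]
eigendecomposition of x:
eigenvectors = [[0.76, 0.34], [0.65, 0.94]]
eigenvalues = [-0.78, -1.0]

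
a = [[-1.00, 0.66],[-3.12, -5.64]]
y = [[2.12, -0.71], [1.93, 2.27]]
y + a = [[1.12, -0.05], [-1.19, -3.37]]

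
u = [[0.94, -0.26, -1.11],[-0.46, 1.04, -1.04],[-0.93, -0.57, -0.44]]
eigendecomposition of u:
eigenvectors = [[0.44, 0.85, 0.45], [0.44, 0.23, -0.89], [0.78, -0.48, 0.05]]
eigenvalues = [-1.28, 1.49, 1.33]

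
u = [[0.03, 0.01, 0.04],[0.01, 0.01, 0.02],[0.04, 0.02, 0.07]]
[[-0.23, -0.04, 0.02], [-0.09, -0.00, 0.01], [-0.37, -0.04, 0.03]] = u @ [[-2.90, -1.41, 0.67], [2.33, 1.40, -0.37], [-4.23, -0.17, 0.12]]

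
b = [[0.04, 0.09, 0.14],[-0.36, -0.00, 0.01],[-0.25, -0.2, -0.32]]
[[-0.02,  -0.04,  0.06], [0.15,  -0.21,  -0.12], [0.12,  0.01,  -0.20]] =b @ [[-0.40, 0.58, 0.34], [-0.53, -0.39, 0.04], [0.28, -0.23, 0.32]]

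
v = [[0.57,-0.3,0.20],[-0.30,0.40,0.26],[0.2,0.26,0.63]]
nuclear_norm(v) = 1.60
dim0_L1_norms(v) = [1.07, 0.96, 1.09]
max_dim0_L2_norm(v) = 0.71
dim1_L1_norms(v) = [1.07, 0.96, 1.09]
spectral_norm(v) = 0.80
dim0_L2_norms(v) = [0.67, 0.56, 0.71]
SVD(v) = [[-0.58,0.62,-0.54],[-0.10,-0.7,-0.71],[-0.81,-0.35,0.46]] @ diag([0.8023583323283177, 0.7957496634390144, 0.001892004232668013]) @ [[-0.58, -0.10, -0.81], [0.62, -0.7, -0.35], [-0.54, -0.71, 0.46]]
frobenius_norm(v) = 1.13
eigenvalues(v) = [0.0, 0.8, 0.8]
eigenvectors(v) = [[0.54,0.62,0.58], [0.71,-0.7,0.10], [-0.46,-0.35,0.81]]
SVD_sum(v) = [[0.27, 0.04, 0.37],  [0.04, 0.01, 0.06],  [0.37, 0.06, 0.53]] + [[0.30, -0.35, -0.17], [-0.35, 0.39, 0.20], [-0.17, 0.2, 0.1]] + [[0.0, 0.00, -0.00], [0.0, 0.00, -0.00], [-0.0, -0.00, 0.0]]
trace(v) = 1.60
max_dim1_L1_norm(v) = 1.09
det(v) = 0.00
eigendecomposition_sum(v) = [[0.0, 0.0, -0.00], [0.00, 0.0, -0.00], [-0.00, -0.00, 0.0]] + [[0.3, -0.35, -0.17],  [-0.35, 0.39, 0.2],  [-0.17, 0.2, 0.10]] + [[0.27, 0.04, 0.37], [0.04, 0.01, 0.06], [0.37, 0.06, 0.53]]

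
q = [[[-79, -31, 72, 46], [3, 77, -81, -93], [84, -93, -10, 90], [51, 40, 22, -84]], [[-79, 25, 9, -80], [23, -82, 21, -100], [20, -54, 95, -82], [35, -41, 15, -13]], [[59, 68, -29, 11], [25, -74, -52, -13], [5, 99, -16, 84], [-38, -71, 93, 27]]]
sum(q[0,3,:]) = 29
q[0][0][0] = -79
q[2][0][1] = 68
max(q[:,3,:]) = 93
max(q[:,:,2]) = 95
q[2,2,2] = -16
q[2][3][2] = 93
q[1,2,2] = 95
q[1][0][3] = -80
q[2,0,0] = 59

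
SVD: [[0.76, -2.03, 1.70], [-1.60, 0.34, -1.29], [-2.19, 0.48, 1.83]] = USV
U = [[-0.8,-0.26,-0.55], [0.58,-0.05,-0.82], [0.18,-0.97,0.19]]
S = [3.23, 2.93, 1.14]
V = [[-0.60,0.59,-0.55], [0.68,0.01,-0.73], [0.42,0.81,0.41]]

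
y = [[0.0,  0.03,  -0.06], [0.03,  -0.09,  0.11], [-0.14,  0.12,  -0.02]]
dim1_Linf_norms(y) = [0.06, 0.11, 0.14]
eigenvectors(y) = [[0.29,  -0.57,  -0.37], [-0.69,  -0.72,  0.42], [0.66,  -0.40,  0.83]]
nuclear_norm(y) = 0.33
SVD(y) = [[0.21,0.45,0.87],[-0.57,-0.66,0.48],[0.79,-0.60,0.12]] @ diag([0.21946551737519546, 0.10871383043556618, 0.004023649495762305]) @ [[-0.58, 0.7, -0.42], [0.59, 0.01, -0.81], [-0.56, -0.72, -0.42]]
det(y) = 0.00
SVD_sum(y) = [[-0.03, 0.03, -0.02], [0.07, -0.09, 0.05], [-0.10, 0.12, -0.07]] + [[0.03, 0.0, -0.04], [-0.04, -0.00, 0.06], [-0.04, -0.0, 0.05]] + [[-0.0, -0.00, -0.00],[-0.0, -0.0, -0.00],[-0.00, -0.0, -0.00]]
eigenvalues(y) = [-0.21, -0.0, 0.1]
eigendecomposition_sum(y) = [[-0.03, 0.04, -0.03], [0.07, -0.1, 0.08], [-0.07, 0.1, -0.08]] + [[-0.00,-0.00,-0.00], [-0.0,-0.0,-0.00], [-0.00,-0.0,-0.0]] + [[0.03,-0.01,-0.03], [-0.04,0.01,0.03], [-0.07,0.02,0.06]]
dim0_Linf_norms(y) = [0.14, 0.12, 0.11]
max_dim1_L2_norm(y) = 0.19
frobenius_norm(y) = 0.24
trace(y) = -0.11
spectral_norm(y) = 0.22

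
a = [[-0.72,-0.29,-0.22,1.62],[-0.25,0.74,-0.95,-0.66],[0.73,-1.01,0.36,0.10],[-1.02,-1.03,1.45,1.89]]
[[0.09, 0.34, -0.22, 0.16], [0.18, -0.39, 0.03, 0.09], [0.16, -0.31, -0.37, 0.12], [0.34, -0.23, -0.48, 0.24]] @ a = [[-0.47, 0.28, -0.19, 0.20], [-0.10, -0.46, 0.47, 0.72], [-0.43, -0.03, 0.30, 0.65], [-0.78, -0.03, 0.32, 1.11]]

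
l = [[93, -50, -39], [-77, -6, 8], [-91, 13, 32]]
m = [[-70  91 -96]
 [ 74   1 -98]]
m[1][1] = 1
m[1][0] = 74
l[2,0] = -91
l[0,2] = -39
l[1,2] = 8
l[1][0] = -77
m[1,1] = 1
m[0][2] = -96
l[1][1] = -6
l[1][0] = -77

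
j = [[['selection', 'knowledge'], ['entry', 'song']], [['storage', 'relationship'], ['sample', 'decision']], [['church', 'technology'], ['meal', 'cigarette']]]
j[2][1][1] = 'cigarette'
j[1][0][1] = 'relationship'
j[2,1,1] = 'cigarette'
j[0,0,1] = 'knowledge'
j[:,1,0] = ['entry', 'sample', 'meal']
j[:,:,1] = [['knowledge', 'song'], ['relationship', 'decision'], ['technology', 'cigarette']]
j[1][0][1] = 'relationship'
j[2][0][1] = 'technology'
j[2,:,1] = ['technology', 'cigarette']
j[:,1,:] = [['entry', 'song'], ['sample', 'decision'], ['meal', 'cigarette']]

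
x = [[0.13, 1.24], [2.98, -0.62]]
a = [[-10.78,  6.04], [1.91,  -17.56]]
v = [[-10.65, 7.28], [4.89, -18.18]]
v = x + a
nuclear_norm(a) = 28.64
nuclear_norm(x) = 4.29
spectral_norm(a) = 19.54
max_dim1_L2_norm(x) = 3.04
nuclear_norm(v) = 28.93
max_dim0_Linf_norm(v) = 18.18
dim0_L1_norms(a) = [12.69, 23.6]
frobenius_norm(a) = 21.56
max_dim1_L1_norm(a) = 19.47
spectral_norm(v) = 21.62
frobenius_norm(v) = 22.82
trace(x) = -0.49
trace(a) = -28.34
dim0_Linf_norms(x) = [2.98, 1.24]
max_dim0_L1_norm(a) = 23.6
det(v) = 158.02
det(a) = 177.76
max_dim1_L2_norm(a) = 17.66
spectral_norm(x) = 3.05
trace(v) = -28.83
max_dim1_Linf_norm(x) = 2.98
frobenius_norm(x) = 3.29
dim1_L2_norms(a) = [12.36, 17.66]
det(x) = -3.78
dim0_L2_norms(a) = [10.95, 18.57]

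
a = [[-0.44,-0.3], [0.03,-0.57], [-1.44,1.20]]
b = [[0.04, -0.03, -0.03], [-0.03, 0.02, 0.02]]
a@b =[[-0.01, 0.01, 0.01], [0.02, -0.01, -0.01], [-0.09, 0.07, 0.07]]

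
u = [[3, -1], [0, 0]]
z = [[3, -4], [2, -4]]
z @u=[[9, -3], [6, -2]]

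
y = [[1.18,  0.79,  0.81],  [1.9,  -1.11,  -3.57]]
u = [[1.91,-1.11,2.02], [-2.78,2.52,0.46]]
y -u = [[-0.73,1.90,-1.21], [4.68,-3.63,-4.03]]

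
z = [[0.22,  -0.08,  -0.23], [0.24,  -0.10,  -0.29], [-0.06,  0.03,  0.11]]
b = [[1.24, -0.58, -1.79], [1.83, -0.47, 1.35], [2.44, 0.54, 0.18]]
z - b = [[-1.02, 0.5, 1.56], [-1.59, 0.37, -1.64], [-2.5, -0.51, -0.07]]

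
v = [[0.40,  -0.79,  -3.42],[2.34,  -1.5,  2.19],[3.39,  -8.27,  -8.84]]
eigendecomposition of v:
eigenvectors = [[(0.78+0j), 0.31+0.19j, (0.31-0.19j)], [0.58+0.00j, (-0.22-0.37j), (-0.22+0.37j)], [-0.22+0.00j, (0.83+0j), 0.83-0.00j]]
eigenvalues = [(0.8+0j), (-5.37+4.52j), (-5.37-4.52j)]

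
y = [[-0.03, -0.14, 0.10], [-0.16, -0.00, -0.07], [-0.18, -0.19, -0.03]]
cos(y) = [[1.00, 0.01, -0.00], [-0.01, 0.98, 0.01], [-0.02, -0.02, 1.00]]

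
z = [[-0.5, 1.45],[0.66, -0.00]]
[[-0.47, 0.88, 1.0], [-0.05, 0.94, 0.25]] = z @ [[-0.07, 1.43, 0.38], [-0.35, 1.10, 0.82]]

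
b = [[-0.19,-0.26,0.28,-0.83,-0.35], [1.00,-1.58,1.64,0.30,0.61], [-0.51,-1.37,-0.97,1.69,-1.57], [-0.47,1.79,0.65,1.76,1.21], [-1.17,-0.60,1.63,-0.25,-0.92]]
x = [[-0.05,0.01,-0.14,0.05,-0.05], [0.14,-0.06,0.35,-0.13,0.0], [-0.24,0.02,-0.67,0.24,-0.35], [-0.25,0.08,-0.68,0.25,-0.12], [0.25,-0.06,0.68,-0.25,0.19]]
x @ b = [[0.13,0.31,0.09,-0.09,0.35], [-0.2,-0.65,-0.48,0.23,-0.79], [0.70,1.59,0.20,-0.42,1.76], [0.50,1.39,0.69,-0.45,1.62], [-0.56,-1.46,-0.54,0.44,-1.67]]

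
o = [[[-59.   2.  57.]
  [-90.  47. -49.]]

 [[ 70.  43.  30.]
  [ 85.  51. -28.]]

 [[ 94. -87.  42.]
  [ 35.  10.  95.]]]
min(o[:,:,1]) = -87.0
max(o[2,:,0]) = 94.0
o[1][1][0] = 85.0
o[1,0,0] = 70.0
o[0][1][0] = -90.0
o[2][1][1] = 10.0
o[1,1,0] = 85.0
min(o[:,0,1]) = -87.0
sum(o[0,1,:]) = -92.0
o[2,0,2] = 42.0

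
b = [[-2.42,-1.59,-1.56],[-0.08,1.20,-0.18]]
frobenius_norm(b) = 3.51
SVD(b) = [[-0.99, 0.15], [0.15, 0.99]] @ diag([3.321626994066042, 1.1241415001198882]) @ [[0.72, 0.53, 0.46], [-0.39, 0.85, -0.36]]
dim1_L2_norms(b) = [3.29, 1.22]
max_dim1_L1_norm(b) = 5.57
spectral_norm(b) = 3.32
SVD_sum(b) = [[-2.35, -1.73, -1.5],[0.35, 0.26, 0.22]] + [[-0.07, 0.14, -0.06], [-0.43, 0.94, -0.4]]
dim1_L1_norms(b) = [5.57, 1.46]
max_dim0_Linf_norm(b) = 2.42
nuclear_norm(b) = 4.45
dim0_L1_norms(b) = [2.5, 2.79, 1.74]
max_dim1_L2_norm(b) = 3.29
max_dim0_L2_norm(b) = 2.42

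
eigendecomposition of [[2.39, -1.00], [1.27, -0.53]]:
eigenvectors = [[0.88, 0.39], [0.47, 0.92]]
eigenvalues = [1.86, 0.0]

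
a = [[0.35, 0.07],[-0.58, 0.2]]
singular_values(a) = [0.69, 0.16]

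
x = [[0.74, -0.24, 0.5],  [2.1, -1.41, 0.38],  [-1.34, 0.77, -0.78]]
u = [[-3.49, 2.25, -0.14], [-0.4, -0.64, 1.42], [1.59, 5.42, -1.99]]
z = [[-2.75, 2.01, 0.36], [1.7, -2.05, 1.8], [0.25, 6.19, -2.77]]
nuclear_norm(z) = 11.91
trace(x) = -1.45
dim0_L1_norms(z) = [4.7, 10.25, 4.93]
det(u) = 25.87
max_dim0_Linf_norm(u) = 5.42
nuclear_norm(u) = 11.23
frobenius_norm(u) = 7.46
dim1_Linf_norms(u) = [3.49, 1.42, 5.42]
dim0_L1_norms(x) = [4.18, 2.42, 1.66]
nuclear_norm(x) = 3.85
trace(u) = -6.12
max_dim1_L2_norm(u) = 5.99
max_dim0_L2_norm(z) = 6.82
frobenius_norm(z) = 8.25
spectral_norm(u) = 6.27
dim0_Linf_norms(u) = [3.49, 5.42, 1.99]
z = x + u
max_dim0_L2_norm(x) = 2.6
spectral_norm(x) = 3.17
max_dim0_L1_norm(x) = 4.18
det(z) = 29.37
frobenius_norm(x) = 3.22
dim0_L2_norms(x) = [2.6, 1.62, 1.0]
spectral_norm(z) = 7.54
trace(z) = -7.57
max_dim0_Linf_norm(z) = 6.19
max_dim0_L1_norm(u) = 8.31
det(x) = 0.19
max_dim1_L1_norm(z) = 9.21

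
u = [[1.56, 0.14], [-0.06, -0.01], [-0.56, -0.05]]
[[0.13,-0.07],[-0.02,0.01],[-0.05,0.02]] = u @ [[-0.14, 0.07], [2.48, -1.27]]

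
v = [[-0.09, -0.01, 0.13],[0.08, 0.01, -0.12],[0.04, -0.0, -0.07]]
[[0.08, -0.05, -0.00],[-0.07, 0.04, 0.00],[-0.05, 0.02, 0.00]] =v@[[-0.08, -0.06, -0.25], [0.38, 0.37, -0.04], [0.6, -0.38, -0.19]]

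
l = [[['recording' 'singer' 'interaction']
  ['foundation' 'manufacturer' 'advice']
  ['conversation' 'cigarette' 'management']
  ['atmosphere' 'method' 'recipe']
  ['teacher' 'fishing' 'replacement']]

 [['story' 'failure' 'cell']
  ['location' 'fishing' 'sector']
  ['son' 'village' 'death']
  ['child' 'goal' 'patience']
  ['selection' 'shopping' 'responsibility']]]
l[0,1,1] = 'manufacturer'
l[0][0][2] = 'interaction'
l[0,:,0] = ['recording', 'foundation', 'conversation', 'atmosphere', 'teacher']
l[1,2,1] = 'village'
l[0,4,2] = 'replacement'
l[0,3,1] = 'method'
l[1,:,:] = [['story', 'failure', 'cell'], ['location', 'fishing', 'sector'], ['son', 'village', 'death'], ['child', 'goal', 'patience'], ['selection', 'shopping', 'responsibility']]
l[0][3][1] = 'method'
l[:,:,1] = [['singer', 'manufacturer', 'cigarette', 'method', 'fishing'], ['failure', 'fishing', 'village', 'goal', 'shopping']]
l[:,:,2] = [['interaction', 'advice', 'management', 'recipe', 'replacement'], ['cell', 'sector', 'death', 'patience', 'responsibility']]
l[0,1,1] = 'manufacturer'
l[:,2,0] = ['conversation', 'son']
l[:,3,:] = [['atmosphere', 'method', 'recipe'], ['child', 'goal', 'patience']]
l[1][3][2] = 'patience'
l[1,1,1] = 'fishing'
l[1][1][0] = 'location'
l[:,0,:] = [['recording', 'singer', 'interaction'], ['story', 'failure', 'cell']]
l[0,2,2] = 'management'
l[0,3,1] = 'method'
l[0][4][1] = 'fishing'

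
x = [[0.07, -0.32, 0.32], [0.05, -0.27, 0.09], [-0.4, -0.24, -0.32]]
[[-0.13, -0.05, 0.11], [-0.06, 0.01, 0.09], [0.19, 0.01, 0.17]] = x @ [[-0.36, 0.30, -0.25], [0.10, -0.10, -0.35], [-0.22, -0.33, 0.04]]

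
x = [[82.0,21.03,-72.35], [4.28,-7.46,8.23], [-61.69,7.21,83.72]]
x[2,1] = 7.21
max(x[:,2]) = 83.72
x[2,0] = -61.69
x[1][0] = 4.28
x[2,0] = -61.69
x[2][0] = -61.69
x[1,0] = 4.28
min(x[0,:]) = -72.35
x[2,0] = -61.69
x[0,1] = 21.03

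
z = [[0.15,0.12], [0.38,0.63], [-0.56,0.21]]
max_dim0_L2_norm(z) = 0.69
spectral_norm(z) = 0.78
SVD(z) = [[-0.25, 0.02], [-0.90, -0.36], [0.35, -0.93]] @ diag([0.779943705210417, 0.5723528777796492]) @ [[-0.74, -0.67], [0.67, -0.74]]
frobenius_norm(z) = 0.97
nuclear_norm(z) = 1.35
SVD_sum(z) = [[0.14, 0.13], [0.52, 0.48], [-0.2, -0.18]] + [[0.01, -0.01],[-0.14, 0.15],[-0.36, 0.39]]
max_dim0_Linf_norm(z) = 0.63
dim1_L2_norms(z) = [0.19, 0.74, 0.6]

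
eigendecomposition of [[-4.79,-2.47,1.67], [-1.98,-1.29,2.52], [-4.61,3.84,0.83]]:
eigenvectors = [[(-0.03+0j), -0.76+0.00j, (-0.76-0j)], [(-0.5+0j), -0.14+0.19j, (-0.14-0.19j)], [-0.86+0.00j, -0.53-0.28j, (-0.53+0.28j)]]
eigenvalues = [(2.93+0j), (-4.09+1.23j), (-4.09-1.23j)]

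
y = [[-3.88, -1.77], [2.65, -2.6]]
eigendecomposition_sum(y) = [[(-1.94+0.53j), -0.88-1.39j],  [(1.32+2.07j), (-1.3+1.54j)]] + [[-1.94-0.53j, -0.88+1.39j], [(1.32-2.07j), (-1.3-1.54j)]]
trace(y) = -6.48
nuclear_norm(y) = 7.84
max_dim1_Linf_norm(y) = 3.88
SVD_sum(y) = [[-3.88,0.01], [2.65,-0.00]] + [[-0.00, -1.78],[-0.0, -2.60]]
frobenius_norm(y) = 5.65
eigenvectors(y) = [[(0.19-0.6j), (0.19+0.6j)],[(-0.77+0j), -0.77-0.00j]]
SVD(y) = [[-0.83, 0.57], [0.57, 0.83]] @ diag([4.698610558637381, 3.145291531521573]) @ [[1.00, -0.00],[-0.00, -1.00]]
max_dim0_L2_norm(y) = 4.7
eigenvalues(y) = [(-3.24+2.07j), (-3.24-2.07j)]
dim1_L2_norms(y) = [4.26, 3.71]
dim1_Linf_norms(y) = [3.88, 2.65]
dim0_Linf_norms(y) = [3.88, 2.6]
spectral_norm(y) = 4.70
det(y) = 14.78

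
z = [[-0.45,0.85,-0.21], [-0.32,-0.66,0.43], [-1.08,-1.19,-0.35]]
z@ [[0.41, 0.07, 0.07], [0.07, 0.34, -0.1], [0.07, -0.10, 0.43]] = [[-0.14, 0.28, -0.21], [-0.15, -0.29, 0.23], [-0.55, -0.45, -0.11]]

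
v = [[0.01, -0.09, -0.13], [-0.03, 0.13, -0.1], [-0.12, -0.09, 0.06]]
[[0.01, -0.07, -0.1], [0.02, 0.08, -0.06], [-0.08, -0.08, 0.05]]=v@[[0.45,0.17,-0.15], [0.17,0.69,0.08], [-0.15,0.08,0.72]]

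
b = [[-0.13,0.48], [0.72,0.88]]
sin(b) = [[-0.16, 0.4], [0.60, 0.69]]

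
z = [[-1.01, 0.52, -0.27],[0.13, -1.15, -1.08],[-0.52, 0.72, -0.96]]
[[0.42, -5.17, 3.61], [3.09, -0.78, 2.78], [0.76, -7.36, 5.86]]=z @ [[-0.76, 2.52, -1.8], [-1.42, -2.91, 1.29], [-1.44, 4.12, -4.16]]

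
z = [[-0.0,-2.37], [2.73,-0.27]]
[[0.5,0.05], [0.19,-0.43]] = z @ [[0.05, -0.16], [-0.21, -0.02]]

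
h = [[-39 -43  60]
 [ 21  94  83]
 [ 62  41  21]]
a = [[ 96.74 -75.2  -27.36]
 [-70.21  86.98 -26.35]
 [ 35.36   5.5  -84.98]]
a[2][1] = 5.5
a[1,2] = -26.35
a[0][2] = -27.36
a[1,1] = 86.98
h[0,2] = 60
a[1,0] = -70.21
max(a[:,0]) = 96.74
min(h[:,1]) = -43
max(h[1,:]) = 94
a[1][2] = -26.35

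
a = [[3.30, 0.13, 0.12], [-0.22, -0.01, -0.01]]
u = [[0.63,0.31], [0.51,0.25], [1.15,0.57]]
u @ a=[[2.01, 0.08, 0.07], [1.63, 0.06, 0.06], [3.67, 0.14, 0.13]]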